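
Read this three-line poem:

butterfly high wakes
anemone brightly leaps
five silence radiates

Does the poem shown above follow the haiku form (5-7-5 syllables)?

No

Line 1: butterfly(3) + high(1) + wakes(1) = 5 ✓
Line 2: anemone(4) + brightly(2) + leaps(1) = 7 ✓
Line 3: five(1) + silence(2) + radiates(3) = 6 (expected 5)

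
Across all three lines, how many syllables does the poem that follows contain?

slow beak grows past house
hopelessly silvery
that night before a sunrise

Line 1: slow(1) + beak(1) + grows(1) + past(1) + house(1) = 5
Line 2: hopelessly(3) + silvery(3) = 6
Line 3: that(1) + night(1) + before(2) + a(1) + sunrise(2) = 7
Total: 5 + 6 + 7 = 18

18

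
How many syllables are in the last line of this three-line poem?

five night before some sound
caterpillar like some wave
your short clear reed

The last line: "your short clear reed": 1+1+1+1 = 4

4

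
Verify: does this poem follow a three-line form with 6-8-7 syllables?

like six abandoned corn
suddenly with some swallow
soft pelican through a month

Line 1: like(1) + six(1) + abandoned(3) + corn(1) = 6 ✓
Line 2: suddenly(3) + with(1) + some(1) + swallow(2) = 7 (expected 8)
Line 3: soft(1) + pelican(3) + through(1) + a(1) + month(1) = 7 ✓

No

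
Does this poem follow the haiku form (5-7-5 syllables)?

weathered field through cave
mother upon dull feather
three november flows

Yes

Line 1: weathered (2), field (1), through (1), cave (1) → 5 ✓
Line 2: mother (2), upon (2), dull (1), feather (2) → 7 ✓
Line 3: three (1), november (3), flows (1) → 5 ✓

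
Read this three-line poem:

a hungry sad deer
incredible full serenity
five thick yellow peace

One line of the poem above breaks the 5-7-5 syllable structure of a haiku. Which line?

Line 1: a(1) + hungry(2) + sad(1) + deer(1) = 5 ✓
Line 2: incredible(4) + full(1) + serenity(4) = 9 (expected 7)
Line 3: five(1) + thick(1) + yellow(2) + peace(1) = 5 ✓

Line 2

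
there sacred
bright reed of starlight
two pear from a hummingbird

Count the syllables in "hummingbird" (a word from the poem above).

3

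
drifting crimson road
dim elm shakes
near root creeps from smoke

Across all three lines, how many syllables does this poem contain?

13

Line 1: drifting (2), crimson (2), road (1) → 5
Line 2: dim (1), elm (1), shakes (1) → 3
Line 3: near (1), root (1), creeps (1), from (1), smoke (1) → 5
Total: 5 + 3 + 5 = 13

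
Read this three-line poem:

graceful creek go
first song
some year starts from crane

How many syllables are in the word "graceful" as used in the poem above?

2

"graceful" has 2 syllables.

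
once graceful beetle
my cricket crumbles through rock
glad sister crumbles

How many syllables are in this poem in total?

17

Line 1: once (1), graceful (2), beetle (2) → 5
Line 2: my (1), cricket (2), crumbles (2), through (1), rock (1) → 7
Line 3: glad (1), sister (2), crumbles (2) → 5
Total: 5 + 7 + 5 = 17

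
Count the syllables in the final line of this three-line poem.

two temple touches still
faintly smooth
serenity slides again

7

The final line: serenity (4), slides (1), again (2) → 7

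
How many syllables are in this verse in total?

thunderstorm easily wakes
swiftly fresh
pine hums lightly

Line 1: thunderstorm (3), easily (3), wakes (1) → 7
Line 2: swiftly (2), fresh (1) → 3
Line 3: pine (1), hums (1), lightly (2) → 4
Total: 7 + 3 + 4 = 14

14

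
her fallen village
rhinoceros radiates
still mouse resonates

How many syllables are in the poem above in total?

Line 1: her (1), fallen (2), village (2) → 5
Line 2: rhinoceros (4), radiates (3) → 7
Line 3: still (1), mouse (1), resonates (3) → 5
Total: 5 + 7 + 5 = 17

17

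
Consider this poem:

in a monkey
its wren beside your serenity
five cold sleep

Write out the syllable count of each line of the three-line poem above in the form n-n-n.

Line 1: "in a monkey": 1+1+2 = 4
Line 2: "its wren beside your serenity": 1+1+2+1+4 = 9
Line 3: "five cold sleep": 1+1+1 = 3

4-9-3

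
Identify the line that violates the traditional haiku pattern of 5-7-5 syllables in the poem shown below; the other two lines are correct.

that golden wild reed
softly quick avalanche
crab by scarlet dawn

Line 1: that (1), golden (2), wild (1), reed (1) → 5 ✓
Line 2: softly (2), quick (1), avalanche (3) → 6 (expected 7)
Line 3: crab (1), by (1), scarlet (2), dawn (1) → 5 ✓

The second line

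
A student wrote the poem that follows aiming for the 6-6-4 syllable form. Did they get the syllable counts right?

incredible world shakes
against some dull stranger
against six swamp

Yes

Line 1: incredible(4) + world(1) + shakes(1) = 6 ✓
Line 2: against(2) + some(1) + dull(1) + stranger(2) = 6 ✓
Line 3: against(2) + six(1) + swamp(1) = 4 ✓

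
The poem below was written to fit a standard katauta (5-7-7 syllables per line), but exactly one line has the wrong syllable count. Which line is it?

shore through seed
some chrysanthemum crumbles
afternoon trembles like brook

Line 1

Line 1: shore(1) + through(1) + seed(1) = 3 (expected 5)
Line 2: some(1) + chrysanthemum(4) + crumbles(2) = 7 ✓
Line 3: afternoon(3) + trembles(2) + like(1) + brook(1) = 7 ✓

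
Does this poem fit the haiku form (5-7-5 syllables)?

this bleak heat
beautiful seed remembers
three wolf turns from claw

No

Line 1: this (1), bleak (1), heat (1) → 3 (expected 5)
Line 2: beautiful (3), seed (1), remembers (3) → 7 ✓
Line 3: three (1), wolf (1), turns (1), from (1), claw (1) → 5 ✓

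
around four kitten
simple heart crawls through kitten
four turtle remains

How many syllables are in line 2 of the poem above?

7

Line 2: "simple heart crawls through kitten": 2+1+1+1+2 = 7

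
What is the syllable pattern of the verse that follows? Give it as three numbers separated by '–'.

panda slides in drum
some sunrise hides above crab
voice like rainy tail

Line 1: panda(2) + slides(1) + in(1) + drum(1) = 5
Line 2: some(1) + sunrise(2) + hides(1) + above(2) + crab(1) = 7
Line 3: voice(1) + like(1) + rainy(2) + tail(1) = 5

5–7–5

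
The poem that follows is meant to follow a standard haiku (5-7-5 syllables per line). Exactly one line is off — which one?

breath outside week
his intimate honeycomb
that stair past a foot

Line 1: breath (1), outside (2), week (1) → 4 (expected 5)
Line 2: his (1), intimate (3), honeycomb (3) → 7 ✓
Line 3: that (1), stair (1), past (1), a (1), foot (1) → 5 ✓

Line 1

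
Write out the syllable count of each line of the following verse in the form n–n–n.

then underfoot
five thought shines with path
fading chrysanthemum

Line 1: "then underfoot": 1+3 = 4
Line 2: "five thought shines with path": 1+1+1+1+1 = 5
Line 3: "fading chrysanthemum": 2+4 = 6

4–5–6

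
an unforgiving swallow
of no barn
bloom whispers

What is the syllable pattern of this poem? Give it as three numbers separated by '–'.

Line 1: an (1), unforgiving (4), swallow (2) → 7
Line 2: of (1), no (1), barn (1) → 3
Line 3: bloom (1), whispers (2) → 3

7–3–3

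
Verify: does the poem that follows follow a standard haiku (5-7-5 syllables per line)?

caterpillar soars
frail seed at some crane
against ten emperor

No

Line 1: "caterpillar soars": 4+1 = 5 ✓
Line 2: "frail seed at some crane": 1+1+1+1+1 = 5 (expected 7)
Line 3: "against ten emperor": 2+1+3 = 6 (expected 5)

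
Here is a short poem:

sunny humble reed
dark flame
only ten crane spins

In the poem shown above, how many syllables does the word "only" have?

"only" has 2 syllables.

2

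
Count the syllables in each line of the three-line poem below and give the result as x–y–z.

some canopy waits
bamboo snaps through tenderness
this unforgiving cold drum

Line 1: some (1), canopy (3), waits (1) → 5
Line 2: bamboo (2), snaps (1), through (1), tenderness (3) → 7
Line 3: this (1), unforgiving (4), cold (1), drum (1) → 7

5–7–7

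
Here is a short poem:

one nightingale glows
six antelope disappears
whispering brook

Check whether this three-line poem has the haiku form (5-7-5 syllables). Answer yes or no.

Line 1: one (1), nightingale (3), glows (1) → 5 ✓
Line 2: six (1), antelope (3), disappears (3) → 7 ✓
Line 3: whispering (3), brook (1) → 4 (expected 5)

No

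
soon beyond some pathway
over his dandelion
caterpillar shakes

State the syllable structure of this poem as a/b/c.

6/7/5

Line 1: soon (1), beyond (2), some (1), pathway (2) → 6
Line 2: over (2), his (1), dandelion (4) → 7
Line 3: caterpillar (4), shakes (1) → 5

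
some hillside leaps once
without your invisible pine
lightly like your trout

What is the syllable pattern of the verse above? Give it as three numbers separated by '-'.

Line 1: some(1) + hillside(2) + leaps(1) + once(1) = 5
Line 2: without(2) + your(1) + invisible(4) + pine(1) = 8
Line 3: lightly(2) + like(1) + your(1) + trout(1) = 5

5-8-5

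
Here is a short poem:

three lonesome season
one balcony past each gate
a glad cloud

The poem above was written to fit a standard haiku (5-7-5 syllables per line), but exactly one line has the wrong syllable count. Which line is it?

The third line

Line 1: three (1), lonesome (2), season (2) → 5 ✓
Line 2: one (1), balcony (3), past (1), each (1), gate (1) → 7 ✓
Line 3: a (1), glad (1), cloud (1) → 3 (expected 5)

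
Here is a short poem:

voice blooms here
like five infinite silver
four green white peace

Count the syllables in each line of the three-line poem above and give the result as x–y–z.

3–7–4

Line 1: voice(1) + blooms(1) + here(1) = 3
Line 2: like(1) + five(1) + infinite(3) + silver(2) = 7
Line 3: four(1) + green(1) + white(1) + peace(1) = 4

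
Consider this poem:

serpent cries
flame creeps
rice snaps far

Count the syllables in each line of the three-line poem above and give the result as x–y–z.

Line 1: serpent(2) + cries(1) = 3
Line 2: flame(1) + creeps(1) = 2
Line 3: rice(1) + snaps(1) + far(1) = 3

3–2–3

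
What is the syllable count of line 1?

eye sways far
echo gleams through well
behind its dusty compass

Line 1: "eye sways far": 1+1+1 = 3

3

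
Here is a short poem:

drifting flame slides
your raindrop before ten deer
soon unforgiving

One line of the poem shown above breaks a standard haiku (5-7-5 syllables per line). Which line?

Line 1: drifting (2), flame (1), slides (1) → 4 (expected 5)
Line 2: your (1), raindrop (2), before (2), ten (1), deer (1) → 7 ✓
Line 3: soon (1), unforgiving (4) → 5 ✓

The first line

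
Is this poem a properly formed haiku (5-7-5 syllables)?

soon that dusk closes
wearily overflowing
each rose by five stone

Yes

Line 1: "soon that dusk closes": 1+1+1+2 = 5 ✓
Line 2: "wearily overflowing": 3+4 = 7 ✓
Line 3: "each rose by five stone": 1+1+1+1+1 = 5 ✓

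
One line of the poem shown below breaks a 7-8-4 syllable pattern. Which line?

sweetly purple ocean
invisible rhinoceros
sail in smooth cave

Line 1: "sweetly purple ocean": 2+2+2 = 6 (expected 7)
Line 2: "invisible rhinoceros": 4+4 = 8 ✓
Line 3: "sail in smooth cave": 1+1+1+1 = 4 ✓

The first line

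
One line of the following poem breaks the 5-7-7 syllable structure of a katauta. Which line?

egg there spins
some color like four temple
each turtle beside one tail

Line 1: egg (1), there (1), spins (1) → 3 (expected 5)
Line 2: some (1), color (2), like (1), four (1), temple (2) → 7 ✓
Line 3: each (1), turtle (2), beside (2), one (1), tail (1) → 7 ✓

Line 1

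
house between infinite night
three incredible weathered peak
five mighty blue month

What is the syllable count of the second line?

8

The second line: three(1) + incredible(4) + weathered(2) + peak(1) = 8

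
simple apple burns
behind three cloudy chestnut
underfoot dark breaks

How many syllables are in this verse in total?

17

Line 1: "simple apple burns": 2+2+1 = 5
Line 2: "behind three cloudy chestnut": 2+1+2+2 = 7
Line 3: "underfoot dark breaks": 3+1+1 = 5
Total: 5 + 7 + 5 = 17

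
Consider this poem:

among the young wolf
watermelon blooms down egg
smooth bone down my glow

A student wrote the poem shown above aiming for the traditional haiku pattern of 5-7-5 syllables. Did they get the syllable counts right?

Line 1: "among the young wolf": 2+1+1+1 = 5 ✓
Line 2: "watermelon blooms down egg": 4+1+1+1 = 7 ✓
Line 3: "smooth bone down my glow": 1+1+1+1+1 = 5 ✓

Yes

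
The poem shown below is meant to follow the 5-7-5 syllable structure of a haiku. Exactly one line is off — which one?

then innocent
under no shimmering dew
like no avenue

Line 1

Line 1: then(1) + innocent(3) = 4 (expected 5)
Line 2: under(2) + no(1) + shimmering(3) + dew(1) = 7 ✓
Line 3: like(1) + no(1) + avenue(3) = 5 ✓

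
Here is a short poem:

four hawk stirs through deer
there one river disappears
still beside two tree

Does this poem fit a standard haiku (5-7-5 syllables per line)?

Yes

Line 1: four (1), hawk (1), stirs (1), through (1), deer (1) → 5 ✓
Line 2: there (1), one (1), river (2), disappears (3) → 7 ✓
Line 3: still (1), beside (2), two (1), tree (1) → 5 ✓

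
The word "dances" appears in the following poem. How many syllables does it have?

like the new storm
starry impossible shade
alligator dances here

"dances" has 2 syllables.

2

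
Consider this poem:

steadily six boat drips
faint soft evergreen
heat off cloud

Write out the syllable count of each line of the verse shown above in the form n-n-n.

6-5-3

Line 1: "steadily six boat drips": 3+1+1+1 = 6
Line 2: "faint soft evergreen": 1+1+3 = 5
Line 3: "heat off cloud": 1+1+1 = 3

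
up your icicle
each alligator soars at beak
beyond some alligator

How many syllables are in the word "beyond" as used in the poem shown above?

2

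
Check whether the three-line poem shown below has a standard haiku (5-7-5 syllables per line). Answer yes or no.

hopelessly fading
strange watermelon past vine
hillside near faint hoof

Yes

Line 1: hopelessly(3) + fading(2) = 5 ✓
Line 2: strange(1) + watermelon(4) + past(1) + vine(1) = 7 ✓
Line 3: hillside(2) + near(1) + faint(1) + hoof(1) = 5 ✓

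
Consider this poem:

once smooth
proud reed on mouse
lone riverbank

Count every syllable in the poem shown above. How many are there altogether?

10

Line 1: "once smooth": 1+1 = 2
Line 2: "proud reed on mouse": 1+1+1+1 = 4
Line 3: "lone riverbank": 1+3 = 4
Total: 2 + 4 + 4 = 10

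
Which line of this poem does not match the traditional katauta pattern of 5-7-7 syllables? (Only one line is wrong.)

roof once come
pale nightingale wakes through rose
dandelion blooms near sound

Line 1: roof (1), once (1), come (1) → 3 (expected 5)
Line 2: pale (1), nightingale (3), wakes (1), through (1), rose (1) → 7 ✓
Line 3: dandelion (4), blooms (1), near (1), sound (1) → 7 ✓

Line 1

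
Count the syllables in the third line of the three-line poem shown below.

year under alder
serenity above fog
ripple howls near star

5

The third line: ripple(2) + howls(1) + near(1) + star(1) = 5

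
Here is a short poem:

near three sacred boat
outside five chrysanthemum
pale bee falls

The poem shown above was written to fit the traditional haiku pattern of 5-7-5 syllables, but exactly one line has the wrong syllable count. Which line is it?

The third line

Line 1: "near three sacred boat": 1+1+2+1 = 5 ✓
Line 2: "outside five chrysanthemum": 2+1+4 = 7 ✓
Line 3: "pale bee falls": 1+1+1 = 3 (expected 5)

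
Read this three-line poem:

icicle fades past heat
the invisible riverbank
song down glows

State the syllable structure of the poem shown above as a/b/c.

6/8/3

Line 1: icicle (3), fades (1), past (1), heat (1) → 6
Line 2: the (1), invisible (4), riverbank (3) → 8
Line 3: song (1), down (1), glows (1) → 3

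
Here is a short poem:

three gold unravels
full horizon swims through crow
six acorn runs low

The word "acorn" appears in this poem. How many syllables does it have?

"acorn" has 2 syllables.

2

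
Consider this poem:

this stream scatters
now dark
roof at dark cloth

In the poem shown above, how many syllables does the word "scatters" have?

2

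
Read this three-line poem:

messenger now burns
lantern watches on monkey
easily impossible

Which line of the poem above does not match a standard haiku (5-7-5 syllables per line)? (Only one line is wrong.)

Line 3

Line 1: messenger(3) + now(1) + burns(1) = 5 ✓
Line 2: lantern(2) + watches(2) + on(1) + monkey(2) = 7 ✓
Line 3: easily(3) + impossible(4) = 7 (expected 5)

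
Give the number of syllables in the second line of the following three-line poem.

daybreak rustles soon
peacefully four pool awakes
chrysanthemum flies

The second line: peacefully (3), four (1), pool (1), awakes (2) → 7

7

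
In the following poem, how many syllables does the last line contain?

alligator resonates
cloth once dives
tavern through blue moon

The last line: "tavern through blue moon": 2+1+1+1 = 5

5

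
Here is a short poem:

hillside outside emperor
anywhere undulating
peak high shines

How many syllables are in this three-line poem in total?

17

Line 1: hillside (2), outside (2), emperor (3) → 7
Line 2: anywhere (3), undulating (4) → 7
Line 3: peak (1), high (1), shines (1) → 3
Total: 7 + 7 + 3 = 17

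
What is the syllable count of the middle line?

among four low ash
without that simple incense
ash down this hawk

The middle line: without (2), that (1), simple (2), incense (2) → 7

7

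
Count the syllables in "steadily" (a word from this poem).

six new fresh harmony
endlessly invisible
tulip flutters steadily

"steadily" has 3 syllables.

3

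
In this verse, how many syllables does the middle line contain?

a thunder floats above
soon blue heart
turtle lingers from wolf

The middle line: "soon blue heart": 1+1+1 = 3

3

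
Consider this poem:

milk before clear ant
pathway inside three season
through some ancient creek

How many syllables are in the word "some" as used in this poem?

"some" has 1 syllable.

1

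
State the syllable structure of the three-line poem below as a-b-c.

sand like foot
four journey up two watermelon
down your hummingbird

3-9-5

Line 1: sand(1) + like(1) + foot(1) = 3
Line 2: four(1) + journey(2) + up(1) + two(1) + watermelon(4) = 9
Line 3: down(1) + your(1) + hummingbird(3) = 5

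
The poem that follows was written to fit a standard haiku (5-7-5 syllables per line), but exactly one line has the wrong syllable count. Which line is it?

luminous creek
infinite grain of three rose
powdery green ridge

Line 1

Line 1: luminous(3) + creek(1) = 4 (expected 5)
Line 2: infinite(3) + grain(1) + of(1) + three(1) + rose(1) = 7 ✓
Line 3: powdery(3) + green(1) + ridge(1) = 5 ✓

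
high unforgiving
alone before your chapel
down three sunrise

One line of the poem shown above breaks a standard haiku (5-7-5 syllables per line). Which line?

The third line

Line 1: "high unforgiving": 1+4 = 5 ✓
Line 2: "alone before your chapel": 2+2+1+2 = 7 ✓
Line 3: "down three sunrise": 1+1+2 = 4 (expected 5)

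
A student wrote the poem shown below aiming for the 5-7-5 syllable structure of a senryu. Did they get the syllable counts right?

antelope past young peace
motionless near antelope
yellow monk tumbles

Line 1: "antelope past young peace": 3+1+1+1 = 6 (expected 5)
Line 2: "motionless near antelope": 3+1+3 = 7 ✓
Line 3: "yellow monk tumbles": 2+1+2 = 5 ✓

No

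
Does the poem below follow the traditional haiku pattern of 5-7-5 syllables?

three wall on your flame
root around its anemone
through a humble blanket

No

Line 1: three(1) + wall(1) + on(1) + your(1) + flame(1) = 5 ✓
Line 2: root(1) + around(2) + its(1) + anemone(4) = 8 (expected 7)
Line 3: through(1) + a(1) + humble(2) + blanket(2) = 6 (expected 5)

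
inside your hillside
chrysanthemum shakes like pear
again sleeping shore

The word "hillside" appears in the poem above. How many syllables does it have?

2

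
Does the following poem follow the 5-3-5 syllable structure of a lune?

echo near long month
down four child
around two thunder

Line 1: "echo near long month": 2+1+1+1 = 5 ✓
Line 2: "down four child": 1+1+1 = 3 ✓
Line 3: "around two thunder": 2+1+2 = 5 ✓

Yes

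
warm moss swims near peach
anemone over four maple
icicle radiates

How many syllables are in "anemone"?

"anemone" has 4 syllables.

4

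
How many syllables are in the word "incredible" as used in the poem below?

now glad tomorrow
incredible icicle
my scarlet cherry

4

"incredible" has 4 syllables.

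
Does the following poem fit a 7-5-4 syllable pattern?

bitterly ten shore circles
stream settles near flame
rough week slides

No

Line 1: bitterly(3) + ten(1) + shore(1) + circles(2) = 7 ✓
Line 2: stream(1) + settles(2) + near(1) + flame(1) = 5 ✓
Line 3: rough(1) + week(1) + slides(1) = 3 (expected 4)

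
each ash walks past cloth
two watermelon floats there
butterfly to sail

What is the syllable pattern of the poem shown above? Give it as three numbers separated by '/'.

5/7/5

Line 1: each (1), ash (1), walks (1), past (1), cloth (1) → 5
Line 2: two (1), watermelon (4), floats (1), there (1) → 7
Line 3: butterfly (3), to (1), sail (1) → 5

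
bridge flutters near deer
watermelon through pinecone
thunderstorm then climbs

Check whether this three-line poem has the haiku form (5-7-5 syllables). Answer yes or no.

Line 1: "bridge flutters near deer": 1+2+1+1 = 5 ✓
Line 2: "watermelon through pinecone": 4+1+2 = 7 ✓
Line 3: "thunderstorm then climbs": 3+1+1 = 5 ✓

Yes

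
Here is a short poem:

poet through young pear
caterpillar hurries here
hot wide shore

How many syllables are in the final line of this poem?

3

The final line: hot (1), wide (1), shore (1) → 3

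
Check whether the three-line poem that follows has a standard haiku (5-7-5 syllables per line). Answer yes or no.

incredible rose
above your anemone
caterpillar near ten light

Line 1: incredible(4) + rose(1) = 5 ✓
Line 2: above(2) + your(1) + anemone(4) = 7 ✓
Line 3: caterpillar(4) + near(1) + ten(1) + light(1) = 7 (expected 5)

No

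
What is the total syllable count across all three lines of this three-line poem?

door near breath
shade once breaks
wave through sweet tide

Line 1: door (1), near (1), breath (1) → 3
Line 2: shade (1), once (1), breaks (1) → 3
Line 3: wave (1), through (1), sweet (1), tide (1) → 4
Total: 3 + 3 + 4 = 10

10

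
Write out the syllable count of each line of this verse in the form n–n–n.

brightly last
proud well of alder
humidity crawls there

Line 1: brightly(2) + last(1) = 3
Line 2: proud(1) + well(1) + of(1) + alder(2) = 5
Line 3: humidity(4) + crawls(1) + there(1) = 6

3–5–6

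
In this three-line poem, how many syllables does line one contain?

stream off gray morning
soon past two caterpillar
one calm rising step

Line one: stream(1) + off(1) + gray(1) + morning(2) = 5

5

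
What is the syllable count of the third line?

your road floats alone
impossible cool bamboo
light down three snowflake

The third line: light(1) + down(1) + three(1) + snowflake(2) = 5

5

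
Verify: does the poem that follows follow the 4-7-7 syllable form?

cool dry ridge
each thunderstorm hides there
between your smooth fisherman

No

Line 1: "cool dry ridge": 1+1+1 = 3 (expected 4)
Line 2: "each thunderstorm hides there": 1+3+1+1 = 6 (expected 7)
Line 3: "between your smooth fisherman": 2+1+1+3 = 7 ✓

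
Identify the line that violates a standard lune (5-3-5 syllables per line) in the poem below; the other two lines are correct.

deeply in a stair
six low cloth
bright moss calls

Line 1: deeply (2), in (1), a (1), stair (1) → 5 ✓
Line 2: six (1), low (1), cloth (1) → 3 ✓
Line 3: bright (1), moss (1), calls (1) → 3 (expected 5)

The third line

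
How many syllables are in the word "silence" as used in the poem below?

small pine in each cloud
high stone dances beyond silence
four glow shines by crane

2

"silence" has 2 syllables.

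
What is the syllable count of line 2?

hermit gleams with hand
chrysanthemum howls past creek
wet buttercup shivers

7

Line 2: chrysanthemum(4) + howls(1) + past(1) + creek(1) = 7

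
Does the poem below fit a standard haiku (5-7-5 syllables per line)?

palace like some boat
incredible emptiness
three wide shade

Line 1: palace (2), like (1), some (1), boat (1) → 5 ✓
Line 2: incredible (4), emptiness (3) → 7 ✓
Line 3: three (1), wide (1), shade (1) → 3 (expected 5)

No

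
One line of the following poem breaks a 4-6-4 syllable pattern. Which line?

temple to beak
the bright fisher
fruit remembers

Line 2

Line 1: temple (2), to (1), beak (1) → 4 ✓
Line 2: the (1), bright (1), fisher (2) → 4 (expected 6)
Line 3: fruit (1), remembers (3) → 4 ✓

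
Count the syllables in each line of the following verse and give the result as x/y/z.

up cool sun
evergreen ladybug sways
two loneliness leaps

3/7/5

Line 1: up(1) + cool(1) + sun(1) = 3
Line 2: evergreen(3) + ladybug(3) + sways(1) = 7
Line 3: two(1) + loneliness(3) + leaps(1) = 5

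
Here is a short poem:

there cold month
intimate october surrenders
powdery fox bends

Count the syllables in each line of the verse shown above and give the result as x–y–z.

Line 1: there(1) + cold(1) + month(1) = 3
Line 2: intimate(3) + october(3) + surrenders(3) = 9
Line 3: powdery(3) + fox(1) + bends(1) = 5

3–9–5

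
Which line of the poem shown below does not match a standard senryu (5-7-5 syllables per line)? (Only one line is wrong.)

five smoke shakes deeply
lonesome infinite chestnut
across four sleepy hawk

Line 1: five (1), smoke (1), shakes (1), deeply (2) → 5 ✓
Line 2: lonesome (2), infinite (3), chestnut (2) → 7 ✓
Line 3: across (2), four (1), sleepy (2), hawk (1) → 6 (expected 5)

The third line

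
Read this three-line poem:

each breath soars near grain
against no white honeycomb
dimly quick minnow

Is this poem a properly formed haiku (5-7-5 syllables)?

Line 1: each(1) + breath(1) + soars(1) + near(1) + grain(1) = 5 ✓
Line 2: against(2) + no(1) + white(1) + honeycomb(3) = 7 ✓
Line 3: dimly(2) + quick(1) + minnow(2) = 5 ✓

Yes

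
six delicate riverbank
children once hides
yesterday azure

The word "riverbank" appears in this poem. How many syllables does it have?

"riverbank" has 3 syllables.

3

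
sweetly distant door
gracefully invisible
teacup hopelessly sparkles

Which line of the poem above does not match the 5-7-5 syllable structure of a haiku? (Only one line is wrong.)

The third line

Line 1: sweetly(2) + distant(2) + door(1) = 5 ✓
Line 2: gracefully(3) + invisible(4) = 7 ✓
Line 3: teacup(2) + hopelessly(3) + sparkles(2) = 7 (expected 5)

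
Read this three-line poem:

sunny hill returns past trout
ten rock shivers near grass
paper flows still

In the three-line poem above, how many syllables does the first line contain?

The first line: "sunny hill returns past trout": 2+1+2+1+1 = 7

7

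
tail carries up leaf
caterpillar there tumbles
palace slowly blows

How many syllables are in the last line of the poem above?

The last line: "palace slowly blows": 2+2+1 = 5

5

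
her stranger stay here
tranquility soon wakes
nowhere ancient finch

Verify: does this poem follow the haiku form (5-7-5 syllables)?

No

Line 1: "her stranger stay here": 1+2+1+1 = 5 ✓
Line 2: "tranquility soon wakes": 4+1+1 = 6 (expected 7)
Line 3: "nowhere ancient finch": 2+2+1 = 5 ✓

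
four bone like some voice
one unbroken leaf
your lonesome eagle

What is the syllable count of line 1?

Line 1: four (1), bone (1), like (1), some (1), voice (1) → 5

5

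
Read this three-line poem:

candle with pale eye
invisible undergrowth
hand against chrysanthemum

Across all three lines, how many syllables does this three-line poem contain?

19

Line 1: candle (2), with (1), pale (1), eye (1) → 5
Line 2: invisible (4), undergrowth (3) → 7
Line 3: hand (1), against (2), chrysanthemum (4) → 7
Total: 5 + 7 + 7 = 19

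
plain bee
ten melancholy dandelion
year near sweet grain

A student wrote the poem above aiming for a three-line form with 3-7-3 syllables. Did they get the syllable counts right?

Line 1: plain(1) + bee(1) = 2 (expected 3)
Line 2: ten(1) + melancholy(4) + dandelion(4) = 9 (expected 7)
Line 3: year(1) + near(1) + sweet(1) + grain(1) = 4 (expected 3)

No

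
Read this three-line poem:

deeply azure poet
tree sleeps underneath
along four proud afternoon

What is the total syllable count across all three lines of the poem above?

18

Line 1: "deeply azure poet": 2+2+2 = 6
Line 2: "tree sleeps underneath": 1+1+3 = 5
Line 3: "along four proud afternoon": 2+1+1+3 = 7
Total: 6 + 5 + 7 = 18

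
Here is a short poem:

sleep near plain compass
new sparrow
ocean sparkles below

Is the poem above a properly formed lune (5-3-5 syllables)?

No

Line 1: sleep (1), near (1), plain (1), compass (2) → 5 ✓
Line 2: new (1), sparrow (2) → 3 ✓
Line 3: ocean (2), sparkles (2), below (2) → 6 (expected 5)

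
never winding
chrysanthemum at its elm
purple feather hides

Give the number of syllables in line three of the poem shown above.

5

Line three: purple(2) + feather(2) + hides(1) = 5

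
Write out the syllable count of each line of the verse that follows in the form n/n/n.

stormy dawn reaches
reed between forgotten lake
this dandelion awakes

Line 1: stormy (2), dawn (1), reaches (2) → 5
Line 2: reed (1), between (2), forgotten (3), lake (1) → 7
Line 3: this (1), dandelion (4), awakes (2) → 7

5/7/7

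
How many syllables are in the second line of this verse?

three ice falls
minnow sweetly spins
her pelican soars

5

The second line: minnow (2), sweetly (2), spins (1) → 5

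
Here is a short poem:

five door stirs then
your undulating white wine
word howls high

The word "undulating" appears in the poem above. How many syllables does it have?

"undulating" has 4 syllables.

4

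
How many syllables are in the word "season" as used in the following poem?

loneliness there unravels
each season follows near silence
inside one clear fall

2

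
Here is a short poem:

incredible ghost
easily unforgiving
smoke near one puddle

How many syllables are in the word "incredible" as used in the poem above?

4

"incredible" has 4 syllables.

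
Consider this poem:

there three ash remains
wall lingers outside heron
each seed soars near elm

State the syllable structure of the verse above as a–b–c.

Line 1: there(1) + three(1) + ash(1) + remains(2) = 5
Line 2: wall(1) + lingers(2) + outside(2) + heron(2) = 7
Line 3: each(1) + seed(1) + soars(1) + near(1) + elm(1) = 5

5–7–5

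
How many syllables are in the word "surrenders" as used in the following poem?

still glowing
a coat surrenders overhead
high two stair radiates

3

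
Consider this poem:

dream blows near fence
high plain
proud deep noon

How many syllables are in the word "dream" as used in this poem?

1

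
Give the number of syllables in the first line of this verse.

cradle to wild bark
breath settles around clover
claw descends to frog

5

The first line: cradle (2), to (1), wild (1), bark (1) → 5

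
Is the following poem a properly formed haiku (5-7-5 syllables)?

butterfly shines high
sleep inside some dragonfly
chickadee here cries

Line 1: butterfly (3), shines (1), high (1) → 5 ✓
Line 2: sleep (1), inside (2), some (1), dragonfly (3) → 7 ✓
Line 3: chickadee (3), here (1), cries (1) → 5 ✓

Yes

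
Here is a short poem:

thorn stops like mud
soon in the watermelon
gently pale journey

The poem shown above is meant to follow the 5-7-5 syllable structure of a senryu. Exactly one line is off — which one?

Line 1

Line 1: thorn (1), stops (1), like (1), mud (1) → 4 (expected 5)
Line 2: soon (1), in (1), the (1), watermelon (4) → 7 ✓
Line 3: gently (2), pale (1), journey (2) → 5 ✓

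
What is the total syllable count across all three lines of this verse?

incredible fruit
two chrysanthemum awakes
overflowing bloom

Line 1: incredible(4) + fruit(1) = 5
Line 2: two(1) + chrysanthemum(4) + awakes(2) = 7
Line 3: overflowing(4) + bloom(1) = 5
Total: 5 + 7 + 5 = 17

17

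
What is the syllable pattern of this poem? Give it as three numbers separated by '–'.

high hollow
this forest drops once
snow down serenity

3–5–6

Line 1: high(1) + hollow(2) = 3
Line 2: this(1) + forest(2) + drops(1) + once(1) = 5
Line 3: snow(1) + down(1) + serenity(4) = 6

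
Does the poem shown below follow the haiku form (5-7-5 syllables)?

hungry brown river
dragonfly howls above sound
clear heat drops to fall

Line 1: "hungry brown river": 2+1+2 = 5 ✓
Line 2: "dragonfly howls above sound": 3+1+2+1 = 7 ✓
Line 3: "clear heat drops to fall": 1+1+1+1+1 = 5 ✓

Yes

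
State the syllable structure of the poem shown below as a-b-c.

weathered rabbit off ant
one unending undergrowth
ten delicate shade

6-7-5

Line 1: weathered (2), rabbit (2), off (1), ant (1) → 6
Line 2: one (1), unending (3), undergrowth (3) → 7
Line 3: ten (1), delicate (3), shade (1) → 5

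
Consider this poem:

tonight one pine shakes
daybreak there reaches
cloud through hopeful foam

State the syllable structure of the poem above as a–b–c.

5–5–5

Line 1: "tonight one pine shakes": 2+1+1+1 = 5
Line 2: "daybreak there reaches": 2+1+2 = 5
Line 3: "cloud through hopeful foam": 1+1+2+1 = 5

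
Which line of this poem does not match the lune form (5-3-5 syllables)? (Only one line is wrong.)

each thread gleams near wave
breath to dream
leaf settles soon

Line 1: each (1), thread (1), gleams (1), near (1), wave (1) → 5 ✓
Line 2: breath (1), to (1), dream (1) → 3 ✓
Line 3: leaf (1), settles (2), soon (1) → 4 (expected 5)

Line 3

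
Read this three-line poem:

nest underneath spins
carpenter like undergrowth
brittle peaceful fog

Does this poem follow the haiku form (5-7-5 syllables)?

Yes

Line 1: nest (1), underneath (3), spins (1) → 5 ✓
Line 2: carpenter (3), like (1), undergrowth (3) → 7 ✓
Line 3: brittle (2), peaceful (2), fog (1) → 5 ✓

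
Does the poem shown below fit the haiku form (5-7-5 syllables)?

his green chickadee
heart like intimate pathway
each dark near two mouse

Line 1: "his green chickadee": 1+1+3 = 5 ✓
Line 2: "heart like intimate pathway": 1+1+3+2 = 7 ✓
Line 3: "each dark near two mouse": 1+1+1+1+1 = 5 ✓

Yes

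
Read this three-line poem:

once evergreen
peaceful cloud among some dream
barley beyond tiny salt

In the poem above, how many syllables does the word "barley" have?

2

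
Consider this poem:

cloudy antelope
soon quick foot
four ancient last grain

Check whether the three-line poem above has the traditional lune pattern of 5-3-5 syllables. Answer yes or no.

Yes

Line 1: cloudy(2) + antelope(3) = 5 ✓
Line 2: soon(1) + quick(1) + foot(1) = 3 ✓
Line 3: four(1) + ancient(2) + last(1) + grain(1) = 5 ✓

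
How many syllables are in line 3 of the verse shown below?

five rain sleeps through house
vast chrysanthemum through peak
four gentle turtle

Line 3: four (1), gentle (2), turtle (2) → 5

5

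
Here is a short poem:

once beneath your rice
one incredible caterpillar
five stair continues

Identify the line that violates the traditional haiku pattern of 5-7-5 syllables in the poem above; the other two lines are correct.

The second line

Line 1: once (1), beneath (2), your (1), rice (1) → 5 ✓
Line 2: one (1), incredible (4), caterpillar (4) → 9 (expected 7)
Line 3: five (1), stair (1), continues (3) → 5 ✓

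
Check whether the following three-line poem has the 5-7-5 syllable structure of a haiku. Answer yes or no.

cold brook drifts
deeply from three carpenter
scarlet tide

Line 1: cold (1), brook (1), drifts (1) → 3 (expected 5)
Line 2: deeply (2), from (1), three (1), carpenter (3) → 7 ✓
Line 3: scarlet (2), tide (1) → 3 (expected 5)

No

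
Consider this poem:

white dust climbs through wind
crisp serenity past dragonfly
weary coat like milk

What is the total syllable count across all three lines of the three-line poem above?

Line 1: white(1) + dust(1) + climbs(1) + through(1) + wind(1) = 5
Line 2: crisp(1) + serenity(4) + past(1) + dragonfly(3) = 9
Line 3: weary(2) + coat(1) + like(1) + milk(1) = 5
Total: 5 + 9 + 5 = 19

19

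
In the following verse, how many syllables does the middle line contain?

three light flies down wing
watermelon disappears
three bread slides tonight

The middle line: watermelon (4), disappears (3) → 7

7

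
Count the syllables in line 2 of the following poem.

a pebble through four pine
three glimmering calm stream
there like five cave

Line 2: three(1) + glimmering(3) + calm(1) + stream(1) = 6

6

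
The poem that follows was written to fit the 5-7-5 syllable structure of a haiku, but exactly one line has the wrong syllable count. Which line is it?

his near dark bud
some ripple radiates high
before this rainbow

Line 1: his (1), near (1), dark (1), bud (1) → 4 (expected 5)
Line 2: some (1), ripple (2), radiates (3), high (1) → 7 ✓
Line 3: before (2), this (1), rainbow (2) → 5 ✓

The first line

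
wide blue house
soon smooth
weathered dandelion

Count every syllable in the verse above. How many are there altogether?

11

Line 1: "wide blue house": 1+1+1 = 3
Line 2: "soon smooth": 1+1 = 2
Line 3: "weathered dandelion": 2+4 = 6
Total: 3 + 2 + 6 = 11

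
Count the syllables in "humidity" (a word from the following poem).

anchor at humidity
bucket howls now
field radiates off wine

4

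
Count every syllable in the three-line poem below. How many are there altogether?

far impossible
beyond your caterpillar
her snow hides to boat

17

Line 1: far (1), impossible (4) → 5
Line 2: beyond (2), your (1), caterpillar (4) → 7
Line 3: her (1), snow (1), hides (1), to (1), boat (1) → 5
Total: 5 + 7 + 5 = 17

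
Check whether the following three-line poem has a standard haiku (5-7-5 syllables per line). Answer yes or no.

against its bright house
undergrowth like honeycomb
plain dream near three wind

Yes

Line 1: against(2) + its(1) + bright(1) + house(1) = 5 ✓
Line 2: undergrowth(3) + like(1) + honeycomb(3) = 7 ✓
Line 3: plain(1) + dream(1) + near(1) + three(1) + wind(1) = 5 ✓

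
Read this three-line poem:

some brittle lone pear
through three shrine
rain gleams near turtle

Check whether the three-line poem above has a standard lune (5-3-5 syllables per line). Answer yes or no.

Line 1: some(1) + brittle(2) + lone(1) + pear(1) = 5 ✓
Line 2: through(1) + three(1) + shrine(1) = 3 ✓
Line 3: rain(1) + gleams(1) + near(1) + turtle(2) = 5 ✓

Yes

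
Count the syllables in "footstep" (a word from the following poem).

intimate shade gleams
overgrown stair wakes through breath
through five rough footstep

2

"footstep" has 2 syllables.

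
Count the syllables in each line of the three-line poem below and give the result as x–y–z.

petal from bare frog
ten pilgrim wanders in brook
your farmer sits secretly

5–7–7

Line 1: "petal from bare frog": 2+1+1+1 = 5
Line 2: "ten pilgrim wanders in brook": 1+2+2+1+1 = 7
Line 3: "your farmer sits secretly": 1+2+1+3 = 7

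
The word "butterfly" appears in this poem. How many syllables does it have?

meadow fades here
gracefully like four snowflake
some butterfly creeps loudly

3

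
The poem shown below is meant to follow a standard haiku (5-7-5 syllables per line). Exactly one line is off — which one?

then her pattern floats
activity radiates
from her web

Line 1: then (1), her (1), pattern (2), floats (1) → 5 ✓
Line 2: activity (4), radiates (3) → 7 ✓
Line 3: from (1), her (1), web (1) → 3 (expected 5)

Line 3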